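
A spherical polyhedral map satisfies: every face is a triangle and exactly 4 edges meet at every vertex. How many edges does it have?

12

Each face has 3 edges and each edge borders two faces, so 2E = 3F.
Each vertex has degree 4, so 4V = 2E and hence V = 3F/4.
Euler: V − E + F = 2 ⇒ (3F/4) − (3F/2) + F = 2.
Multiply by 8: (6 − 12 + 8)F = 16, i.e. 2F = 16.
So F = 8, E = 3·8/2 = 12, V = 3·8/4 = 6.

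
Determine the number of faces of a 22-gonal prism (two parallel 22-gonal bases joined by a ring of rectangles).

A prism on an n-gon has two n-gon bases and n rectangular sides: V = 2·22 = 44, E = 3·22 = 66, F = 22 + 2 = 24.
Check: V − E + F = 44 − 66 + 24 = 2.

24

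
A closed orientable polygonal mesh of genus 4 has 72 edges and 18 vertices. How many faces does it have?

48

For a closed orientable surface of genus 4, χ = 2 − 2·4 = -6.
F = -6 − V + E = -6 − 18 + 72 = 48.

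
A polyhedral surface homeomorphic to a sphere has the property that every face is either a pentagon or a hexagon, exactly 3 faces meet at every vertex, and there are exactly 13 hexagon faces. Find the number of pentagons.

Let x be the number of pentagons; then F = 13 + x.
Edge–face incidences: 2E = 6·13 + 5·x = 78 + 5x.
Every vertex has degree 3, so 3V = 2E.
Euler: V − E + F = 2 ⇒ (2E)/3 − E + (13 + x) = 2.
Multiply by 6: 2·(2E) − 3·(2E) + 6·(13 + x) = 12, i.e. 78 + 6x − (78 + 5x) = 12.
Collecting terms: x = 12.
Then 2E = 78 + 5·12 = 138, so E = 69, V = 2E/3 = 46, F = 13 + 12 = 25.

12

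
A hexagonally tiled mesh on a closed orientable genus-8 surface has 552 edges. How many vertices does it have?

354

χ = 2 − 2·8 = -14, and every face is a hexagon so 6F = 2E.
F = 2E/6 = 184. Then V = -14 + E − F = -14 + 552 − 184 = 354.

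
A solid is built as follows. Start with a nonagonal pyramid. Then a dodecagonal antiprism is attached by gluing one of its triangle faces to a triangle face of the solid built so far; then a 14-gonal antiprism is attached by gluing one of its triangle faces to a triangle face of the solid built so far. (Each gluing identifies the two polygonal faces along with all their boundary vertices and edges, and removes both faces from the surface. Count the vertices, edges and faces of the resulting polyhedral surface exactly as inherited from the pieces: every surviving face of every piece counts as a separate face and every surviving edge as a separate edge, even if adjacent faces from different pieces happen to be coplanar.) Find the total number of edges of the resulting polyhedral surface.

A nonagonal pyramid: V=10, E=18, F=10.
Attach a dodecagonal antiprism (V=24, E=48, F=26) along a 3-gon: merge 3 vertices and 3 edges, delete both glued faces → V=31, E=63, F=34.
Attach a 14-gonal antiprism (V=28, E=56, F=30) along a 3-gon: merge 3 vertices and 3 edges, delete both glued faces → V=56, E=116, F=62.
Check: V − E + F = 56 − 116 + 62 = 2.

116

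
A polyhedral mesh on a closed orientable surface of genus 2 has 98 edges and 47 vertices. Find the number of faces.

49

For a closed orientable surface of genus 2, χ = 2 − 2·2 = -2.
F = -2 − V + E = -2 − 47 + 98 = 49.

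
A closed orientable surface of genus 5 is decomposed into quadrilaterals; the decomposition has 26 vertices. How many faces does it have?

34

χ = 2 − 2·5 = -8, and every face is a square so 4F = 2E.
V − E + F = -8 with E = 4F/2 gives 26 − (4/2 − 1)·F = -8, so F = 34 and E = 68.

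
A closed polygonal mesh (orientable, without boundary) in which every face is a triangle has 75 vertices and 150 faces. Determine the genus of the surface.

1

Every face is a triangle, so 2E = 3·150 = 450, giving E = 225.
χ = V − E + F = 75 − 225 + 150 = 0.
For a closed orientable surface χ = 2 − 2g, so g = (2 − (0))/2 = 1.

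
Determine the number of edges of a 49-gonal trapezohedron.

196

The n-trapezohedron (dual of the n-antiprism) has V = 2·49 + 2 = 100, E = 4·49 = 196, F = 2·49 = 98.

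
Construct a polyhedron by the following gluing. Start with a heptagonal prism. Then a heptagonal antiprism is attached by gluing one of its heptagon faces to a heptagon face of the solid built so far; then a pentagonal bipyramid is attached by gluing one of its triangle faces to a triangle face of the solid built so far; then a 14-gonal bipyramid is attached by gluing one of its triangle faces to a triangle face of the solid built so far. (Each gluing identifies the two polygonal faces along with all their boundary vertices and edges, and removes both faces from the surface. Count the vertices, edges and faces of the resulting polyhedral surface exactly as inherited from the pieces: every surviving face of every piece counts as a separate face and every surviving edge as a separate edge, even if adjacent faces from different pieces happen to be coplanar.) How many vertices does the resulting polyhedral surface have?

38

A heptagonal prism: V=14, E=21, F=9.
Attach a heptagonal antiprism (V=14, E=28, F=16) along a 7-gon: merge 7 vertices and 7 edges, delete both glued faces → V=21, E=42, F=23.
Attach a pentagonal bipyramid (V=7, E=15, F=10) along a 3-gon: merge 3 vertices and 3 edges, delete both glued faces → V=25, E=54, F=31.
Attach a 14-gonal bipyramid (V=16, E=42, F=28) along a 3-gon: merge 3 vertices and 3 edges, delete both glued faces → V=38, E=93, F=57.
Check: V − E + F = 38 − 93 + 57 = 2.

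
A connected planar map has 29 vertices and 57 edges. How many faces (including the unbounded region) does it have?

30

Euler's formula for a connected plane graph: V − E + F = 2, so F = 2 − 29 + 57 = 30.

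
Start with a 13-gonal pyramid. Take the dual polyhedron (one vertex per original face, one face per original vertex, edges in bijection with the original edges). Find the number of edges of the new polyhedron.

26

The base solid has V = 14, E = 26, F = 14.
The dual swaps V and F and preserves E: V′ = F = 14, E′ = E = 26, F′ = V = 14.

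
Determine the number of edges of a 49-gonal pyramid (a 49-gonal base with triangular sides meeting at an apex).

98

A pyramid on an n-gon base has one n-gon and n triangles: V = 49 + 1 = 50, E = 2·49 = 98, F = 49 + 1 = 50.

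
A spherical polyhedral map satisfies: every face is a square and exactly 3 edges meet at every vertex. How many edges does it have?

Each face has 4 edges and each edge borders two faces, so 2E = 4F.
Each vertex has degree 3, so 3V = 2E and hence V = 4F/3.
Euler: V − E + F = 2 ⇒ (4F/3) − (4F/2) + F = 2.
Multiply by 6: (8 − 12 + 6)F = 12, i.e. 2F = 12.
So F = 6, E = 4·6/2 = 12, V = 4·6/3 = 8.

12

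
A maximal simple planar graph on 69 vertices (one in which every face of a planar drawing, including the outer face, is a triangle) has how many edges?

In a plane triangulation 3F = 2E and V − E + F = 2, so E = 3V − 6 = 3·69 − 6 = 201.

201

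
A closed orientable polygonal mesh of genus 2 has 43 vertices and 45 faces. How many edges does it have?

90

For a closed orientable surface of genus 2, χ = 2 − 2·2 = -2.
E = V + F − (-2) = 43 + 45 − (-2) = 90.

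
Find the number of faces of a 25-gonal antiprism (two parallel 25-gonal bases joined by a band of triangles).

An antiprism on an n-gon has two n-gon caps and 2n triangles: V = 2·25 = 50, E = 4·25 = 100, F = 2·25 + 2 = 52.
Check: V − E + F = 50 − 100 + 52 = 2.

52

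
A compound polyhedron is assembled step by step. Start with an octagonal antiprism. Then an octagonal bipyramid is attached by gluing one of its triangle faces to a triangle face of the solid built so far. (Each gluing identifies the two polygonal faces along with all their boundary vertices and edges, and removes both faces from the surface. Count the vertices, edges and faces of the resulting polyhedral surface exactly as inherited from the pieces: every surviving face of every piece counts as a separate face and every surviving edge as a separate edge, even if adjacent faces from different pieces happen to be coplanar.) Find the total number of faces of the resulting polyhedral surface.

32

An octagonal antiprism: V=16, E=32, F=18.
Attach an octagonal bipyramid (V=10, E=24, F=16) along a 3-gon: merge 3 vertices and 3 edges, delete both glued faces → V=23, E=53, F=32.
Check: V − E + F = 23 − 53 + 32 = 2.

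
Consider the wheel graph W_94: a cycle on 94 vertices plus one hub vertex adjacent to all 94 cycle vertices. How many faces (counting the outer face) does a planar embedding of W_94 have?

95

W_94 has V = 94 + 1 = 95 vertices and E = 2·94 = 188 edges.
By Euler's formula F = 2 − V + E = 2 − 95 + 188 = 95.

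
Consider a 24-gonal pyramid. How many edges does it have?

A pyramid on an n-gon base has one n-gon and n triangles: V = 24 + 1 = 25, E = 2·24 = 48, F = 24 + 1 = 25.

48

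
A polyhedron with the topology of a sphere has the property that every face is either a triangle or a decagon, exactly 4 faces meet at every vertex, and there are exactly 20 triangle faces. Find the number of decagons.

2

Let x be the number of decagons; then F = 20 + x.
Edge–face incidences: 2E = 3·20 + 10·x = 60 + 10x.
Every vertex has degree 4, so 4V = 2E.
Euler: V − E + F = 2 ⇒ (2E)/4 − E + (20 + x) = 2.
Multiply by 8: 2·(2E) − 4·(2E) + 8·(20 + x) = 16, i.e. 160 + 8x − 2·(60 + 10x) = 16.
Collecting terms: −12x + 40 = 16, so −12x = −24, so x = 2.
Then 2E = 60 + 10·2 = 80, so E = 40, V = 2E/4 = 20, F = 20 + 2 = 22.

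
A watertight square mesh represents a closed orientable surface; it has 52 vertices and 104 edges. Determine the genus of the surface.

1

Every face is a square and each edge borders two faces, so 4F = 2·104, giving F = 52.
χ = V − E + F = 52 − 104 + 52 = 0.
For a closed orientable surface χ = 2 − 2g, so g = (2 − (0))/2 = 1.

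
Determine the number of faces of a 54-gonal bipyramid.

A bipyramid over an n-gon has 2n triangular faces and n + 2 vertices: V = 54 + 2 = 56, E = 3·54 = 162, F = 2·54 = 108.
Check: V − E + F = 56 − 162 + 108 = 2.

108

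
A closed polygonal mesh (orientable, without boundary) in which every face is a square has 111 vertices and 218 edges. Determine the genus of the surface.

Every face is a square and each edge borders two faces, so 4F = 2·218, giving F = 109.
χ = V − E + F = 111 − 218 + 109 = 2.
For a closed orientable surface χ = 2 − 2g, so g = (2 − (2))/2 = 0.

0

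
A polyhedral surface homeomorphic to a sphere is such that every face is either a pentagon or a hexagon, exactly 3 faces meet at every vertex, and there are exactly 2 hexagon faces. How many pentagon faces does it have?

Let x be the number of pentagons; then F = 2 + x.
Edge–face incidences: 2E = 6·2 + 5·x = 12 + 5x.
Every vertex has degree 3, so 3V = 2E.
Euler: V − E + F = 2 ⇒ (2E)/3 − E + (2 + x) = 2.
Multiply by 6: 2·(2E) − 3·(2E) + 6·(2 + x) = 12, i.e. 12 + 6x − (12 + 5x) = 12.
Collecting terms: x = 12.
Then 2E = 12 + 5·12 = 72, so E = 36, V = 2E/3 = 24, F = 2 + 12 = 14.

12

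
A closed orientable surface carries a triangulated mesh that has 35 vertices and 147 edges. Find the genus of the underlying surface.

8

Every face is a triangle and each edge borders two faces, so 3F = 2·147, giving F = 98.
χ = V − E + F = 35 − 147 + 98 = -14.
For a closed orientable surface χ = 2 − 2g, so g = (2 − (-14))/2 = 8.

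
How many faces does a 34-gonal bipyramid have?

A bipyramid over an n-gon has 2n triangular faces and n + 2 vertices: V = 34 + 2 = 36, E = 3·34 = 102, F = 2·34 = 68.
Check: V − E + F = 36 − 102 + 68 = 2.

68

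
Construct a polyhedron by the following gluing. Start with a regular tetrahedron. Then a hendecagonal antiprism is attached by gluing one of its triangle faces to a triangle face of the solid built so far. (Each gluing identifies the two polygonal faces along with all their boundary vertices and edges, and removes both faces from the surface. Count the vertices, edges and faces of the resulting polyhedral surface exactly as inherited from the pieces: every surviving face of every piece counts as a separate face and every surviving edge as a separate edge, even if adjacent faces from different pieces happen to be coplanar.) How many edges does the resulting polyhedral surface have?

A regular tetrahedron: V=4, E=6, F=4.
Attach a hendecagonal antiprism (V=22, E=44, F=24) along a 3-gon: merge 3 vertices and 3 edges, delete both glued faces → V=23, E=47, F=26.
Check: V − E + F = 23 − 47 + 26 = 2.

47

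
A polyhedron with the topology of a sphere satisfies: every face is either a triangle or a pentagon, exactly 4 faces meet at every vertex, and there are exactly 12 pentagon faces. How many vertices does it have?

Let x be the number of triangles; then F = 12 + x.
Edge–face incidences: 2E = 5·12 + 3·x = 60 + 3x.
Every vertex has degree 4, so 4V = 2E.
Euler: V − E + F = 2 ⇒ (2E)/4 − E + (12 + x) = 2.
Multiply by 8: 2·(2E) − 4·(2E) + 8·(12 + x) = 16, i.e. 96 + 8x − 2·(60 + 3x) = 16.
Collecting terms: 2x − 24 = 16, so 2x = 40, so x = 20.
Then 2E = 60 + 3·20 = 120, so E = 60, V = 2E/4 = 30, F = 12 + 20 = 32.

30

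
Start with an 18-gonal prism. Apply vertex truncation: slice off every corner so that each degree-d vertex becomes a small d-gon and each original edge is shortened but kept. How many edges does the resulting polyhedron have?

162

The base solid has V = 36, E = 54, F = 20.
Truncation replaces each original edge-end by a new vertex, so V′ = 2E = 108.
Each original edge survives, and each old vertex of degree d contributes d new edges; summing degrees gives Σd = 2E, so E′ = E + 2E = 3E = 162.
Each original face survives and each original vertex becomes one new face: F′ = F + V = 56.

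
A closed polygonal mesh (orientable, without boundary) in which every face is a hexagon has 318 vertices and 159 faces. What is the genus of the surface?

Every face is a hexagon, so 2E = 6·159 = 954, giving E = 477.
χ = V − E + F = 318 − 477 + 159 = 0.
For a closed orientable surface χ = 2 − 2g, so g = (2 − (0))/2 = 1.

1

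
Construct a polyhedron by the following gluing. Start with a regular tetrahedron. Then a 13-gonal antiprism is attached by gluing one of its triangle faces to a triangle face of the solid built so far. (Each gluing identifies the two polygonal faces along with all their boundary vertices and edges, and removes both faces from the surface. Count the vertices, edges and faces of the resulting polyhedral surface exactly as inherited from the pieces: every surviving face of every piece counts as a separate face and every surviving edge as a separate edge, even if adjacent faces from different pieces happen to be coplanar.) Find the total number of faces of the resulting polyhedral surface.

30

A regular tetrahedron: V=4, E=6, F=4.
Attach a 13-gonal antiprism (V=26, E=52, F=28) along a 3-gon: merge 3 vertices and 3 edges, delete both glued faces → V=27, E=55, F=30.
Check: V − E + F = 27 − 55 + 30 = 2.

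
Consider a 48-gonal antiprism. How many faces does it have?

98

An antiprism on an n-gon has two n-gon caps and 2n triangles: V = 2·48 = 96, E = 4·48 = 192, F = 2·48 + 2 = 98.
Check: V − E + F = 96 − 192 + 98 = 2.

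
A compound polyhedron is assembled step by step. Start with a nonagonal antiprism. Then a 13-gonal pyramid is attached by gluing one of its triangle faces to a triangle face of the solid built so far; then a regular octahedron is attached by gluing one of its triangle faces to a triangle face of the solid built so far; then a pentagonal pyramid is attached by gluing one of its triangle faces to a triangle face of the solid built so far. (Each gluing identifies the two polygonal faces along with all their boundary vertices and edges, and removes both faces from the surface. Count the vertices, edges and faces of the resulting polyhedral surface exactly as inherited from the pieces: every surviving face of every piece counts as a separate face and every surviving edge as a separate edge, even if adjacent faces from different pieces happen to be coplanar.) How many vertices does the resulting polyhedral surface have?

35

A nonagonal antiprism: V=18, E=36, F=20.
Attach a 13-gonal pyramid (V=14, E=26, F=14) along a 3-gon: merge 3 vertices and 3 edges, delete both glued faces → V=29, E=59, F=32.
Attach a regular octahedron (V=6, E=12, F=8) along a 3-gon: merge 3 vertices and 3 edges, delete both glued faces → V=32, E=68, F=38.
Attach a pentagonal pyramid (V=6, E=10, F=6) along a 3-gon: merge 3 vertices and 3 edges, delete both glued faces → V=35, E=75, F=42.
Check: V − E + F = 35 − 75 + 42 = 2.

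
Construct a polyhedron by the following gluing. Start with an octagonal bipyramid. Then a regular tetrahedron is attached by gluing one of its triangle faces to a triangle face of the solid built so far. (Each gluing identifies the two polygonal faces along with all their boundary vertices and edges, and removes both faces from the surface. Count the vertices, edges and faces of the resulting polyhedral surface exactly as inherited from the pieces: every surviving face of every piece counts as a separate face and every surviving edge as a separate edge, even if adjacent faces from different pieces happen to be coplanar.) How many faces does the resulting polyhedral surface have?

An octagonal bipyramid: V=10, E=24, F=16.
Attach a regular tetrahedron (V=4, E=6, F=4) along a 3-gon: merge 3 vertices and 3 edges, delete both glued faces → V=11, E=27, F=18.
Check: V − E + F = 11 − 27 + 18 = 2.

18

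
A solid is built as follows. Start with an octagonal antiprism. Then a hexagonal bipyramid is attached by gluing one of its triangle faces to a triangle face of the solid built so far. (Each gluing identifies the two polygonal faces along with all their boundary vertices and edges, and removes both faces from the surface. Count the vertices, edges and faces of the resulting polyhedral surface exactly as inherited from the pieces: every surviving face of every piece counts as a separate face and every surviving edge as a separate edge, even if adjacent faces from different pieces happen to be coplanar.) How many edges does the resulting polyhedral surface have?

47

An octagonal antiprism: V=16, E=32, F=18.
Attach a hexagonal bipyramid (V=8, E=18, F=12) along a 3-gon: merge 3 vertices and 3 edges, delete both glued faces → V=21, E=47, F=28.
Check: V − E + F = 21 − 47 + 28 = 2.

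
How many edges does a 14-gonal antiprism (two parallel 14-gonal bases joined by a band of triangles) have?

An antiprism on an n-gon has two n-gon caps and 2n triangles: V = 2·14 = 28, E = 4·14 = 56, F = 2·14 + 2 = 30.

56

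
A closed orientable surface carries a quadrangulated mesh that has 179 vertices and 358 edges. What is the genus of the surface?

1

Every face is a square and each edge borders two faces, so 4F = 2·358, giving F = 179.
χ = V − E + F = 179 − 358 + 179 = 0.
For a closed orientable surface χ = 2 − 2g, so g = (2 − (0))/2 = 1.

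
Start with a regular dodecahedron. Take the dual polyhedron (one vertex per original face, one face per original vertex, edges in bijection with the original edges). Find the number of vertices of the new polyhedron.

12

The base solid has V = 20, E = 30, F = 12.
The dual swaps V and F and preserves E: V′ = F = 12, E′ = E = 30, F′ = V = 20.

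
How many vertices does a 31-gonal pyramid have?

32

A pyramid on an n-gon base has one n-gon and n triangles: V = 31 + 1 = 32, E = 2·31 = 62, F = 31 + 1 = 32.
Check: V − E + F = 32 − 62 + 32 = 2.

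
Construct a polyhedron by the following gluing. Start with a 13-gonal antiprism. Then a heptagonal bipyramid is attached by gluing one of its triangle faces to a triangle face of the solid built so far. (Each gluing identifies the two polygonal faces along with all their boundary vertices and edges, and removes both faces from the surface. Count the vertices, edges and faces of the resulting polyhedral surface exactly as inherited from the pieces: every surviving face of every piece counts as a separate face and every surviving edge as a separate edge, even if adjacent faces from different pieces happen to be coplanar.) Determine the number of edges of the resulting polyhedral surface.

A 13-gonal antiprism: V=26, E=52, F=28.
Attach a heptagonal bipyramid (V=9, E=21, F=14) along a 3-gon: merge 3 vertices and 3 edges, delete both glued faces → V=32, E=70, F=40.
Check: V − E + F = 32 − 70 + 40 = 2.

70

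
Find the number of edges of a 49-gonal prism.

A prism on an n-gon has two n-gon bases and n rectangular sides: V = 2·49 = 98, E = 3·49 = 147, F = 49 + 2 = 51.

147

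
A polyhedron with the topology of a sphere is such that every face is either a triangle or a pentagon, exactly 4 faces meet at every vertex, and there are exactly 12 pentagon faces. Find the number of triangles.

Let x be the number of triangles; then F = 12 + x.
Edge–face incidences: 2E = 5·12 + 3·x = 60 + 3x.
Every vertex has degree 4, so 4V = 2E.
Euler: V − E + F = 2 ⇒ (2E)/4 − E + (12 + x) = 2.
Multiply by 8: 2·(2E) − 4·(2E) + 8·(12 + x) = 16, i.e. 96 + 8x − 2·(60 + 3x) = 16.
Collecting terms: 2x − 24 = 16, so 2x = 40, so x = 20.
Then 2E = 60 + 3·20 = 120, so E = 60, V = 2E/4 = 30, F = 12 + 20 = 32.

20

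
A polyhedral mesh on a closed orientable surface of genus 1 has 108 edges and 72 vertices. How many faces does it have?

For a closed orientable surface of genus 1, χ = 2 − 2·1 = 0.
F = 0 − V + E = 0 − 72 + 108 = 36.

36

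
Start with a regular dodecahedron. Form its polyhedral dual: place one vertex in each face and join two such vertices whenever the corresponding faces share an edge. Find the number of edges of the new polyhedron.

The base solid has V = 20, E = 30, F = 12.
The dual swaps V and F and preserves E: V′ = F = 12, E′ = E = 30, F′ = V = 20.

30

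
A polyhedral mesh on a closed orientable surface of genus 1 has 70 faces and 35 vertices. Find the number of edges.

For a closed orientable surface of genus 1, χ = 2 − 2·1 = 0.
E = V + F − (0) = 35 + 70 − (0) = 105.

105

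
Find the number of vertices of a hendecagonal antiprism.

An antiprism on an n-gon has two n-gon caps and 2n triangles: V = 2·11 = 22, E = 4·11 = 44, F = 2·11 + 2 = 24.

22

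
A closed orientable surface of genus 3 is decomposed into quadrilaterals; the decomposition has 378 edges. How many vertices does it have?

185

χ = 2 − 2·3 = -4, and every face is a square so 4F = 2E.
F = 2E/4 = 189. Then V = -4 + E − F = -4 + 378 − 189 = 185.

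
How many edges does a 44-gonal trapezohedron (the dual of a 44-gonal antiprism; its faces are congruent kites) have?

The n-trapezohedron (dual of the n-antiprism) has V = 2·44 + 2 = 90, E = 4·44 = 176, F = 2·44 = 88.
Check: V − E + F = 90 − 176 + 88 = 2.

176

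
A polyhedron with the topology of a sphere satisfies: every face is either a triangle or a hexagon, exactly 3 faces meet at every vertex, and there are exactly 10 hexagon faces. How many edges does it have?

36

Let x be the number of triangles; then F = 10 + x.
Edge–face incidences: 2E = 6·10 + 3·x = 60 + 3x.
Every vertex has degree 3, so 3V = 2E.
Euler: V − E + F = 2 ⇒ (2E)/3 − E + (10 + x) = 2.
Multiply by 6: 2·(2E) − 3·(2E) + 6·(10 + x) = 12, i.e. 60 + 6x − (60 + 3x) = 12.
Collecting terms: 3x = 12, so x = 4.
Then 2E = 60 + 3·4 = 72, so E = 36, V = 2E/3 = 24, F = 10 + 4 = 14.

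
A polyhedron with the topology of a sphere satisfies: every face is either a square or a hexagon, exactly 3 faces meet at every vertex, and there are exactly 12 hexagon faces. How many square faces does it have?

6

Let x be the number of squares; then F = 12 + x.
Edge–face incidences: 2E = 6·12 + 4·x = 72 + 4x.
Every vertex has degree 3, so 3V = 2E.
Euler: V − E + F = 2 ⇒ (2E)/3 − E + (12 + x) = 2.
Multiply by 6: 2·(2E) − 3·(2E) + 6·(12 + x) = 12, i.e. 72 + 6x − (72 + 4x) = 12.
Collecting terms: 2x = 12, so x = 6.
Then 2E = 72 + 4·6 = 96, so E = 48, V = 2E/3 = 32, F = 12 + 6 = 18.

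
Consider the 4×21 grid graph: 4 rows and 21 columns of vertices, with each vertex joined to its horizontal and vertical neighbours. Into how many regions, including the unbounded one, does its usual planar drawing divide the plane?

61

The grid has V = 4·21 = 84 vertices and E = 4·20 + 21·3 = 143 edges.
F = 2 − V + E = 2 − 84 + 143 = 61.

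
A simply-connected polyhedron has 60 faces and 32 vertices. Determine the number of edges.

Here V − E + F = 2.
E = V + F − (2) = 32 + 60 − (2) = 90.

90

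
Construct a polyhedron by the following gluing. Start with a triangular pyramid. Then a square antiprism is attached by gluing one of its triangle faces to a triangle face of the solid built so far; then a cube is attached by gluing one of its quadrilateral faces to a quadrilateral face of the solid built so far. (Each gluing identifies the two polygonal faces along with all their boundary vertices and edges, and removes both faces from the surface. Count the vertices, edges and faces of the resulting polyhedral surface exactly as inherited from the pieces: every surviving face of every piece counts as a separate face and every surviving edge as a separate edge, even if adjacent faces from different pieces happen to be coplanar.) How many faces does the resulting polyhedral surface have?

16

A triangular pyramid: V=4, E=6, F=4.
Attach a square antiprism (V=8, E=16, F=10) along a 3-gon: merge 3 vertices and 3 edges, delete both glued faces → V=9, E=19, F=12.
Attach a cube (V=8, E=12, F=6) along a 4-gon: merge 4 vertices and 4 edges, delete both glued faces → V=13, E=27, F=16.
Check: V − E + F = 13 − 27 + 16 = 2.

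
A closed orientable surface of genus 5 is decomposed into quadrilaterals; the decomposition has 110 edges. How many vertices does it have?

χ = 2 − 2·5 = -8, and every face is a square so 4F = 2E.
F = 2E/4 = 55. Then V = -8 + E − F = -8 + 110 − 55 = 47.

47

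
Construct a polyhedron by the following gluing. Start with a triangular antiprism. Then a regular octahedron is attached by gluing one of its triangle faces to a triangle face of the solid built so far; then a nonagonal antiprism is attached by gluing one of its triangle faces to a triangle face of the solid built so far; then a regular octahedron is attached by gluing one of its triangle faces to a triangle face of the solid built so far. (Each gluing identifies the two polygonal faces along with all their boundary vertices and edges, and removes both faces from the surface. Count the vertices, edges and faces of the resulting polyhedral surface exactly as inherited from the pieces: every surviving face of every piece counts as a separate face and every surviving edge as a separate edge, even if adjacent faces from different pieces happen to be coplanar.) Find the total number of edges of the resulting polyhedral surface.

63

A triangular antiprism: V=6, E=12, F=8.
Attach a regular octahedron (V=6, E=12, F=8) along a 3-gon: merge 3 vertices and 3 edges, delete both glued faces → V=9, E=21, F=14.
Attach a nonagonal antiprism (V=18, E=36, F=20) along a 3-gon: merge 3 vertices and 3 edges, delete both glued faces → V=24, E=54, F=32.
Attach a regular octahedron (V=6, E=12, F=8) along a 3-gon: merge 3 vertices and 3 edges, delete both glued faces → V=27, E=63, F=38.
Check: V − E + F = 27 − 63 + 38 = 2.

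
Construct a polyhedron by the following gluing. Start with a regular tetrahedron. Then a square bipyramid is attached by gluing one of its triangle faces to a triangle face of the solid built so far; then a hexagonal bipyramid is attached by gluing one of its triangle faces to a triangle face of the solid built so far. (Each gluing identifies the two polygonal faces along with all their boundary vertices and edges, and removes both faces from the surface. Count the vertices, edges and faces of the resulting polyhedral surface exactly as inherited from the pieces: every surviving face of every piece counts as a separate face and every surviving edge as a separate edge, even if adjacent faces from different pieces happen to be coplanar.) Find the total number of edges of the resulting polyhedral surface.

30

A regular tetrahedron: V=4, E=6, F=4.
Attach a square bipyramid (V=6, E=12, F=8) along a 3-gon: merge 3 vertices and 3 edges, delete both glued faces → V=7, E=15, F=10.
Attach a hexagonal bipyramid (V=8, E=18, F=12) along a 3-gon: merge 3 vertices and 3 edges, delete both glued faces → V=12, E=30, F=20.
Check: V − E + F = 12 − 30 + 20 = 2.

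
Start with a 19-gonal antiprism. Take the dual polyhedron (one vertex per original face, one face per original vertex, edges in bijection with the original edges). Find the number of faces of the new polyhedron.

38

The base solid has V = 38, E = 76, F = 40.
The dual swaps V and F and preserves E: V′ = F = 40, E′ = E = 76, F′ = V = 38.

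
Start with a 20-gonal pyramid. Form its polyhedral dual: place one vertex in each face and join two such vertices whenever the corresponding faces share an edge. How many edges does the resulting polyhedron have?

The base solid has V = 21, E = 40, F = 21.
The dual swaps V and F and preserves E: V′ = F = 21, E′ = E = 40, F′ = V = 21.

40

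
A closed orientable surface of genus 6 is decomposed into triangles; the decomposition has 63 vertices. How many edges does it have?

χ = 2 − 2·6 = -10, and every face is a triangle so 3F = 2E.
V − E + F = -10 with E = 3F/2 gives 63 − (3/2 − 1)·F = -10, so F = 146 and E = 219.

219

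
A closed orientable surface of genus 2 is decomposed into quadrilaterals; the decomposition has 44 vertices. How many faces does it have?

χ = 2 − 2·2 = -2, and every face is a square so 4F = 2E.
V − E + F = -2 with E = 4F/2 gives 44 − (4/2 − 1)·F = -2, so F = 46 and E = 92.

46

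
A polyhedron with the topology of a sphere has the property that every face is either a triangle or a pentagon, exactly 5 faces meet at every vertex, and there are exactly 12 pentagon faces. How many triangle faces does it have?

80

Let x be the number of triangles; then F = 12 + x.
Edge–face incidences: 2E = 5·12 + 3·x = 60 + 3x.
Every vertex has degree 5, so 5V = 2E.
Euler: V − E + F = 2 ⇒ (2E)/5 − E + (12 + x) = 2.
Multiply by 10: 2·(2E) − 5·(2E) + 10·(12 + x) = 20, i.e. 120 + 10x − 3·(60 + 3x) = 20.
Collecting terms: x − 60 = 20, so x = 80.
Then 2E = 60 + 3·80 = 300, so E = 150, V = 2E/5 = 60, F = 12 + 80 = 92.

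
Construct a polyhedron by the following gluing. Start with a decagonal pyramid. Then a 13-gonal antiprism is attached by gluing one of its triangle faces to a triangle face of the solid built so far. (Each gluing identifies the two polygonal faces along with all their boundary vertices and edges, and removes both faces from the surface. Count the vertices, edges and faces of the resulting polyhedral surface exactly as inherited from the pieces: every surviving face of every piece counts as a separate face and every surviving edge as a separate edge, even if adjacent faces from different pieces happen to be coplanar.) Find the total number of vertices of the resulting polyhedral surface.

34

A decagonal pyramid: V=11, E=20, F=11.
Attach a 13-gonal antiprism (V=26, E=52, F=28) along a 3-gon: merge 3 vertices and 3 edges, delete both glued faces → V=34, E=69, F=37.
Check: V − E + F = 34 − 69 + 37 = 2.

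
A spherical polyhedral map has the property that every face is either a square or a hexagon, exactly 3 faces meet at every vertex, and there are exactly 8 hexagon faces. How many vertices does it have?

Let x be the number of squares; then F = 8 + x.
Edge–face incidences: 2E = 6·8 + 4·x = 48 + 4x.
Every vertex has degree 3, so 3V = 2E.
Euler: V − E + F = 2 ⇒ (2E)/3 − E + (8 + x) = 2.
Multiply by 6: 2·(2E) − 3·(2E) + 6·(8 + x) = 12, i.e. 48 + 6x − (48 + 4x) = 12.
Collecting terms: 2x = 12, so x = 6.
Then 2E = 48 + 4·6 = 72, so E = 36, V = 2E/3 = 24, F = 8 + 6 = 14.

24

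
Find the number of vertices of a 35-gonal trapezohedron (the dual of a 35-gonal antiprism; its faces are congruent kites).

72

The n-trapezohedron (dual of the n-antiprism) has V = 2·35 + 2 = 72, E = 4·35 = 140, F = 2·35 = 70.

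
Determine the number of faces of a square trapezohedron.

The n-trapezohedron (dual of the n-antiprism) has V = 2·4 + 2 = 10, E = 4·4 = 16, F = 2·4 = 8.

8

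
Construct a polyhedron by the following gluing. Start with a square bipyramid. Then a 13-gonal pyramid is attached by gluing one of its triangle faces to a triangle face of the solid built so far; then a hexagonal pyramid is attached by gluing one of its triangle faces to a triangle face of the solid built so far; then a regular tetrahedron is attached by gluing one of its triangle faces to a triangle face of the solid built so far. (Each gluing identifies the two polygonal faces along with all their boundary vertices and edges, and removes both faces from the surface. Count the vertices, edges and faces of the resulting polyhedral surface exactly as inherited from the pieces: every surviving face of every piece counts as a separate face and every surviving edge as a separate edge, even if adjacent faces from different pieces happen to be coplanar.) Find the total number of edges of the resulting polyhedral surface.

A square bipyramid: V=6, E=12, F=8.
Attach a 13-gonal pyramid (V=14, E=26, F=14) along a 3-gon: merge 3 vertices and 3 edges, delete both glued faces → V=17, E=35, F=20.
Attach a hexagonal pyramid (V=7, E=12, F=7) along a 3-gon: merge 3 vertices and 3 edges, delete both glued faces → V=21, E=44, F=25.
Attach a regular tetrahedron (V=4, E=6, F=4) along a 3-gon: merge 3 vertices and 3 edges, delete both glued faces → V=22, E=47, F=27.
Check: V − E + F = 22 − 47 + 27 = 2.

47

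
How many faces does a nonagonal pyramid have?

A pyramid on an n-gon base has one n-gon and n triangles: V = 9 + 1 = 10, E = 2·9 = 18, F = 9 + 1 = 10.

10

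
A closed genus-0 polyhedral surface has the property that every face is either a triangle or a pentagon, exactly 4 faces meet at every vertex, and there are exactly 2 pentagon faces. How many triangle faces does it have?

10

Let x be the number of triangles; then F = 2 + x.
Edge–face incidences: 2E = 5·2 + 3·x = 10 + 3x.
Every vertex has degree 4, so 4V = 2E.
Euler: V − E + F = 2 ⇒ (2E)/4 − E + (2 + x) = 2.
Multiply by 8: 2·(2E) − 4·(2E) + 8·(2 + x) = 16, i.e. 16 + 8x − 2·(10 + 3x) = 16.
Collecting terms: 2x − 4 = 16, so 2x = 20, so x = 10.
Then 2E = 10 + 3·10 = 40, so E = 20, V = 2E/4 = 10, F = 2 + 10 = 12.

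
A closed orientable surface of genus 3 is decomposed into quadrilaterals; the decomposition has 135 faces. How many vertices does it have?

131

χ = 2 − 2·3 = -4, and every face is a square so 4F = 2E.
E = 4·135/2 = 270. Then V = -4 + E − F = -4 + 270 − 135 = 131.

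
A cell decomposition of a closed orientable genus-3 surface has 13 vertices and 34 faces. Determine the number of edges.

51

For a closed orientable surface of genus 3, χ = 2 − 2·3 = -4.
E = V + F − (-4) = 13 + 34 − (-4) = 51.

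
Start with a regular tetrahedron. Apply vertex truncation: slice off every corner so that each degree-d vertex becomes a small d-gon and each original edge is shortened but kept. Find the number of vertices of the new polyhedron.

12

The base solid has V = 4, E = 6, F = 4.
Truncation replaces each original edge-end by a new vertex, so V′ = 2E = 12.
Each original edge survives, and each old vertex of degree d contributes d new edges; summing degrees gives Σd = 2E, so E′ = E + 2E = 3E = 18.
Each original face survives and each original vertex becomes one new face: F′ = F + V = 8.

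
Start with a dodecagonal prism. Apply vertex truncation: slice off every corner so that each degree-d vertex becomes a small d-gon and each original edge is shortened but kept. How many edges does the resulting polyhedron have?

The base solid has V = 24, E = 36, F = 14.
Truncation replaces each original edge-end by a new vertex, so V′ = 2E = 72.
Each original edge survives, and each old vertex of degree d contributes d new edges; summing degrees gives Σd = 2E, so E′ = E + 2E = 3E = 108.
Each original face survives and each original vertex becomes one new face: F′ = F + V = 38.

108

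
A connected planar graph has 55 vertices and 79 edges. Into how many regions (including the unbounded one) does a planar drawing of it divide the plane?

Euler's formula for a connected plane graph: V − E + F = 2, so F = 2 − 55 + 79 = 26.

26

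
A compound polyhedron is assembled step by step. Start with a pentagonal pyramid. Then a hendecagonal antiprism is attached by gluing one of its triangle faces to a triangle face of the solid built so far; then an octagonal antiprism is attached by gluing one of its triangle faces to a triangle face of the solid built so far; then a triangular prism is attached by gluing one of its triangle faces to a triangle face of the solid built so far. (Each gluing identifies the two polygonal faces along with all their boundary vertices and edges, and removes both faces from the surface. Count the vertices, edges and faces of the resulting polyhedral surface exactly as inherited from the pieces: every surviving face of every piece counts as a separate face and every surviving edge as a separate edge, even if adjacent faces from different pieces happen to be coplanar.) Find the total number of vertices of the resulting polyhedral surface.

A pentagonal pyramid: V=6, E=10, F=6.
Attach a hendecagonal antiprism (V=22, E=44, F=24) along a 3-gon: merge 3 vertices and 3 edges, delete both glued faces → V=25, E=51, F=28.
Attach an octagonal antiprism (V=16, E=32, F=18) along a 3-gon: merge 3 vertices and 3 edges, delete both glued faces → V=38, E=80, F=44.
Attach a triangular prism (V=6, E=9, F=5) along a 3-gon: merge 3 vertices and 3 edges, delete both glued faces → V=41, E=86, F=47.
Check: V − E + F = 41 − 86 + 47 = 2.

41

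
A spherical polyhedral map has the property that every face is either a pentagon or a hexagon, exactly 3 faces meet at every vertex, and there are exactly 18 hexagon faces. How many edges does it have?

Let x be the number of pentagons; then F = 18 + x.
Edge–face incidences: 2E = 6·18 + 5·x = 108 + 5x.
Every vertex has degree 3, so 3V = 2E.
Euler: V − E + F = 2 ⇒ (2E)/3 − E + (18 + x) = 2.
Multiply by 6: 2·(2E) − 3·(2E) + 6·(18 + x) = 12, i.e. 108 + 6x − (108 + 5x) = 12.
Collecting terms: x = 12.
Then 2E = 108 + 5·12 = 168, so E = 84, V = 2E/3 = 56, F = 18 + 12 = 30.

84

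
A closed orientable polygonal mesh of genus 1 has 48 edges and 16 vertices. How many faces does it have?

32

For a closed orientable surface of genus 1, χ = 2 − 2·1 = 0.
F = 0 − V + E = 0 − 16 + 48 = 32.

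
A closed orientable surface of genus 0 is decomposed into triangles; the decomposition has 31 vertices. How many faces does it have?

χ = 2 − 2·0 = 2, and every face is a triangle so 3F = 2E.
V − E + F = 2 with E = 3F/2 gives 31 − (3/2 − 1)·F = 2, so F = 58 and E = 87.

58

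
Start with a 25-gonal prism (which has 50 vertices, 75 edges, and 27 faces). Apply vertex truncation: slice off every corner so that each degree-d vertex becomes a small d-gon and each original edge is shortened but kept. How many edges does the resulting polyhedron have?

Truncation replaces each original edge-end by a new vertex, so V′ = 2E = 150.
Each original edge survives, and each old vertex of degree d contributes d new edges; summing degrees gives Σd = 2E, so E′ = E + 2E = 3E = 225.
Each original face survives and each original vertex becomes one new face: F′ = F + V = 77.

225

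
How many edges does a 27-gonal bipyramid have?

81

A bipyramid over an n-gon has 2n triangular faces and n + 2 vertices: V = 27 + 2 = 29, E = 3·27 = 81, F = 2·27 = 54.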